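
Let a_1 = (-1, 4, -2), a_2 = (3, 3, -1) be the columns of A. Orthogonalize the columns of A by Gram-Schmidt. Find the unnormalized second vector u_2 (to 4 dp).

u_2 = (3.5238, 0.9048, 0.0476)

q_1 = a_1/‖a_1‖ = (-1, 4, -2)/4.5826 = (-0.2182, 0.8729, -0.4364).
r_{12} = q_1·a_2 = 2.4004.
u_2 = a_2 − 2.4004·q_1 = (3.5238, 0.9048, 0.0476).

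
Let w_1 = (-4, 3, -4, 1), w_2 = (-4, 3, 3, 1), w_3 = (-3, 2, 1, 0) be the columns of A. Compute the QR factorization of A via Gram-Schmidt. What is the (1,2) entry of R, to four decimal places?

e_1 = w_1/‖w_1‖ = (-4, 3, -4, 1)/6.4807 = (-0.6172, 0.4629, -0.6172, 0.1543).
r_{12} = e_1·w_2 = 2.1602.

r_{12} = 2.1602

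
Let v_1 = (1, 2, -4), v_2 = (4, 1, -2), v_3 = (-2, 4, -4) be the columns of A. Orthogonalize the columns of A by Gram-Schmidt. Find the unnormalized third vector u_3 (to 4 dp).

u_3 = (0.0000, 1.6000, 0.8000)

e_1 = v_1/‖v_1‖ = (1, 2, -4)/4.5826 = (0.2182, 0.4364, -0.8729).
r_{12} = e_1·v_2 = 3.0551.
u_2 = v_2 − 3.0551·e_1 = (3.3333, -0.3333, 0.6667).
‖u_2‖ = 3.4157, so e_2 = (0.9759, -0.0976, 0.1952).
r_{13} = e_1·v_3 = 4.8008; r_{23} = e_2·v_3 = -3.1229.
u_3 = v_3 − 4.8008·e_1 + 3.1229·e_2 = (0.0000, 1.6000, 0.8000).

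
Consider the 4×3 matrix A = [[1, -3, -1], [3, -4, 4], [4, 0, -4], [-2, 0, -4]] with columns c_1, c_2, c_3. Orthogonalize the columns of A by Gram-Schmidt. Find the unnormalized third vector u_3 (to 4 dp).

u_3 = (-2.7429, 2.0571, -3.0857, -4.4571)

c_1 = (1, 3, 4, -2); ‖c_1‖ = 5.4772, so e_1 = (0.1826, 0.5477, 0.7303, -0.3651).
e_1·c_2 = 0.1826·(-3) + 0.5477·(-4) + 0.7303·0 + (-0.3651)·0 = -2.7386.
u_2 = c_2 + 2.7386·e_1 = (-2.5000, -2.5000, 2.0000, -1.0000).
‖u_2‖ = 4.1833, so e_2 = (-0.5976, -0.5976, 0.4781, -0.2390).
e_1·c_3 = 0.1826·(-1) + 0.5477·4 + 0.7303·(-4) + (-0.3651)·(-4) = 0.5477; e_2·c_3 = (-0.5976)·(-1) + (-0.5976)·4 + 0.4781·(-4) + (-0.2390)·(-4) = -2.7490.
u_3 = c_3 − 0.5477·e_1 + 2.7490·e_2 = (-2.7429, 2.0571, -3.0857, -4.4571).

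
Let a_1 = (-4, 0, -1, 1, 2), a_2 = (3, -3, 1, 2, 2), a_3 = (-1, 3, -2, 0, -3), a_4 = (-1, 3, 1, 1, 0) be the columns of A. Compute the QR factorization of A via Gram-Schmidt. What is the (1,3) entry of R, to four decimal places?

r_{13} = 0.0000

a_1 = (-4, 0, -1, 1, 2); ‖a_1‖ = 4.6904, so q_1 = (-0.8528, 0.0000, -0.2132, 0.2132, 0.4264).
r_{13} = q_1·a_3 = 0.0000.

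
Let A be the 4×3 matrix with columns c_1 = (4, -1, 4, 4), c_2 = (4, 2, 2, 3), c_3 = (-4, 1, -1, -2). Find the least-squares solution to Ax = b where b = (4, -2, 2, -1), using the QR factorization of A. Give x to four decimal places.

q_1 = c_1/‖c_1‖ = (4, -1, 4, 4)/7.0000 = (0.5714, -0.1429, 0.5714, 0.5714).
r_{12} = q_1·c_2 = 4.8571.
u_2 = c_2 − 4.8571·q_1 = (1.2245, 2.6939, -0.7755, 0.2245).
‖u_2‖ = 3.0673, so q_2 = (0.3992, 0.8783, -0.2528, 0.0732).
r_{13} = q_1·c_3 = -4.1429; r_{23} = q_2·c_3 = -0.6121.
u_3 = c_3 + 4.1429·q_1 + 0.6121·q_2 = (-1.3883, 0.9458, 1.2126, 0.4121).
‖u_3‖ = 2.1124, so q_3 = (-0.6572, 0.4477, 0.5740, 0.1951).
Qᵀb = (3.1429, -0.7385, -2.5714).
Back-substitute: x_3 = -2.5714/2.1124 = -1.2173.
x_2 = (-0.7385 + 0.6121·(-1.2173))/3.0673 = -0.4837.
x_1 = (3.1429 − 4.8571·(-0.4837) + 4.1429·(-1.2173))/7.0000 = 0.0642.

x = (0.0642, -0.4837, -1.2173)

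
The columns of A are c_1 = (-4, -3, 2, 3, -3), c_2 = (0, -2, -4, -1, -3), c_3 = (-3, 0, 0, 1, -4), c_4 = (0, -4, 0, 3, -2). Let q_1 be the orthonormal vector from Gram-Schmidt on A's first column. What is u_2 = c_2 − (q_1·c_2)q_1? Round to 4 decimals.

c_1 = (-4, -3, 2, 3, -3); ‖c_1‖ = 6.8557, so q_1 = (-0.5835, -0.4376, 0.2917, 0.4376, -0.4376).
q_1·c_2 = (-0.5835)·0 + (-0.4376)·(-2) + 0.2917·(-4) + 0.4376·(-1) + (-0.4376)·(-3) = 0.5835.
u_2 = c_2 − 0.5835·q_1 = (0.3404, -1.7447, -4.1702, -1.2553, -2.7447).

u_2 = (0.3404, -1.7447, -4.1702, -1.2553, -2.7447)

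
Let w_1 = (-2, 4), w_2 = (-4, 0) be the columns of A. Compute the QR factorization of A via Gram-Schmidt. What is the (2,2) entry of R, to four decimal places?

q_1 = w_1/‖w_1‖ = (-2, 4)/4.4721 = (-0.4472, 0.8944).
r_{12} = q_1·w_2 = 1.7889.
u_2 = w_2 − 1.7889·q_1 = (-3.2000, -1.6000).
r_{22} = ‖u_2‖ = 3.5777.

r_{22} = 3.5777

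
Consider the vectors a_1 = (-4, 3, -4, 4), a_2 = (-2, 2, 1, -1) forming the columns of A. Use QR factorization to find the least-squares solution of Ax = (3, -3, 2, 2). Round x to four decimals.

x = (-0.2584, -1.0449)

a_1 = (-4, 3, -4, 4); ‖a_1‖ = 7.5498, so q_1 = (-0.5298, 0.3974, -0.5298, 0.5298).
q_1·a_2 = (-0.5298)·(-2) + 0.3974·2 + (-0.5298)·1 + 0.5298·(-1) = 0.7947.
u_2 = a_2 − 0.7947·q_1 = (-1.5789, 1.6842, 1.4211, -1.4211).
‖u_2‖ = 3.0608, so q_2 = (-0.5159, 0.5503, 0.4643, -0.4643).
Qᵀb = (-2.7815, -3.1984).
Back-substitute: x_2 = -3.1984/3.0608 = -1.0449.
x_1 = (-2.7815 − 0.7947·(-1.0449))/7.5498 = -0.2584.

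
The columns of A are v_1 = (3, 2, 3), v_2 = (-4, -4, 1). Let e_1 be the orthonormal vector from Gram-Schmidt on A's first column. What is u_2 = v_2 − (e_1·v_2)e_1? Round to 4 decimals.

u_2 = (-1.6818, -2.4545, 3.3182)

e_1 = v_1/‖v_1‖ = (3, 2, 3)/4.6904 = (0.6396, 0.4264, 0.6396).
r_{12} = e_1·v_2 = -3.6244.
u_2 = v_2 + 3.6244·e_1 = (-1.6818, -2.4545, 3.3182).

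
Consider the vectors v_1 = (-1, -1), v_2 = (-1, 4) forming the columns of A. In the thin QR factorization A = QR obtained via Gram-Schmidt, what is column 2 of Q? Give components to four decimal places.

e_2 = (-0.7071, 0.7071)

e_1 = v_1/‖v_1‖ = (-1, -1)/1.4142 = (-0.7071, -0.7071).
r_{12} = e_1·v_2 = -2.1213.
u_2 = v_2 + 2.1213·e_1 = (-2.5000, 2.5000).
‖u_2‖ = 3.5355, so e_2 = (-0.7071, 0.7071).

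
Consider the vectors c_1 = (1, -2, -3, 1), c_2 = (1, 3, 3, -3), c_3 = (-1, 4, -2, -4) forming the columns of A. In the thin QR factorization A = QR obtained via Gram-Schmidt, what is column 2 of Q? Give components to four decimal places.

c_1 = (1, -2, -3, 1); ‖c_1‖ = 3.8730, so e_1 = (0.2582, -0.5164, -0.7746, 0.2582).
e_1·c_2 = 0.2582·1 + (-0.5164)·3 + (-0.7746)·3 + 0.2582·(-3) = -4.3894.
u_2 = c_2 + 4.3894·e_1 = (2.1333, 0.7333, -0.4000, -1.8667).
‖u_2‖ = 2.9552, so e_2 = (0.7219, 0.2481, -0.1354, -0.6317).

e_2 = (0.7219, 0.2481, -0.1354, -0.6317)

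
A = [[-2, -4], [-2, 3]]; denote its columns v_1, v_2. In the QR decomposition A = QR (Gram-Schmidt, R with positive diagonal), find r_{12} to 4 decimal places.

r_{12} = 0.7071

q_1 = v_1/‖v_1‖ = (-2, -2)/2.8284 = (-0.7071, -0.7071).
r_{12} = q_1·v_2 = 0.7071.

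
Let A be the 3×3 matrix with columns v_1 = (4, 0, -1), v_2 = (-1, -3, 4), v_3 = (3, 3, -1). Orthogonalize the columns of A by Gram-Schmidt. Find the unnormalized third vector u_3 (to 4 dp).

u_3 = (0.3333, 1.6667, 1.3333)

e_1 = v_1/‖v_1‖ = (4, 0, -1)/4.1231 = (0.9701, 0.0000, -0.2425).
r_{12} = e_1·v_2 = -1.9403.
u_2 = v_2 + 1.9403·e_1 = (0.8824, -3.0000, 3.5294).
‖u_2‖ = 4.7154, so e_2 = (0.1871, -0.6362, 0.7485).
r_{13} = e_1·v_3 = 3.1530; r_{23} = e_2·v_3 = -2.0957.
u_3 = v_3 − 3.1530·e_1 + 2.0957·e_2 = (0.3333, 1.6667, 1.3333).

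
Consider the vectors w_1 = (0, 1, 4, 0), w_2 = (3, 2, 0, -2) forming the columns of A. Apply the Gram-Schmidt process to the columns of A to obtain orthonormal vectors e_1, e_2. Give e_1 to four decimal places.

e_1 = (0.0000, 0.2425, 0.9701, 0.0000)

w_1 = (0, 1, 4, 0); ‖w_1‖ = 4.1231, so e_1 = (0.0000, 0.2425, 0.9701, 0.0000).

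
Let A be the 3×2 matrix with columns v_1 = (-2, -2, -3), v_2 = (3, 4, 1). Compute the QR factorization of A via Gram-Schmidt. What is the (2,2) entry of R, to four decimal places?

e_1 = v_1/‖v_1‖ = (-2, -2, -3)/4.1231 = (-0.4851, -0.4851, -0.7276).
r_{12} = e_1·v_2 = -4.1231.
u_2 = v_2 + 4.1231·e_1 = (1.0000, 2.0000, -2.0000).
r_{22} = ‖u_2‖ = 3.0000.

r_{22} = 3.0000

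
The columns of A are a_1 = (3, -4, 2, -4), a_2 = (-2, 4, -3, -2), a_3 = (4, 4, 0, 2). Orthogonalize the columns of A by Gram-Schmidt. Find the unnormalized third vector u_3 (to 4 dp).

u_3 = (4.7631, 3.0562, 0.4166, 0.7244)

q_1 = a_1/‖a_1‖ = (3, -4, 2, -4)/6.7082 = (0.4472, -0.5963, 0.2981, -0.5963).
r_{12} = q_1·a_2 = -2.9814.
u_2 = a_2 + 2.9814·q_1 = (-0.6667, 2.2222, -2.1111, -3.7778).
‖u_2‖ = 4.9103, so q_2 = (-0.1358, 0.4526, -0.4299, -0.7694).
r_{13} = q_1·a_3 = -1.7889; r_{23} = q_2·a_3 = -0.2715.
u_3 = a_3 + 1.7889·q_1 + 0.2715·q_2 = (4.7631, 3.0562, 0.4166, 0.7244).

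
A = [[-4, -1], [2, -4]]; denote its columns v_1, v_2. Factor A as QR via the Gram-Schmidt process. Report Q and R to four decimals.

e_1 = v_1/‖v_1‖ = (-4, 2)/4.4721 = (-0.8944, 0.4472).
r_{12} = e_1·v_2 = -0.8944.
u_2 = v_2 + 0.8944·e_1 = (-1.8000, -3.6000).
‖u_2‖ = 4.0249, so e_2 = (-0.4472, -0.8944).

Q = [[-0.8944, -0.4472], [0.4472, -0.8944]], R = [[4.4721, -0.8944], [0.0000, 4.0249]]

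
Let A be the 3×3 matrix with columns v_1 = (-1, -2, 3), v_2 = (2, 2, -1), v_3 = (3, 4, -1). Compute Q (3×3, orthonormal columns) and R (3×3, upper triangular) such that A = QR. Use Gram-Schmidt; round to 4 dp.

Q = [[-0.2673, 0.7570, -0.5963], [-0.5345, 0.3984, 0.7454], [0.8018, 0.5179, 0.2981]], R = [[3.7417, -2.4054, -3.7417], [0.0000, 1.7928, 3.3466], [0.0000, 0.0000, 0.8944]]

e_1 = v_1/‖v_1‖ = (-1, -2, 3)/3.7417 = (-0.2673, -0.5345, 0.8018).
r_{12} = e_1·v_2 = -2.4054.
u_2 = v_2 + 2.4054·e_1 = (1.3571, 0.7143, 0.9286).
‖u_2‖ = 1.7928, so e_2 = (0.7570, 0.3984, 0.5179).
r_{13} = e_1·v_3 = -3.7417; r_{23} = e_2·v_3 = 3.3466.
u_3 = v_3 + 3.7417·e_1 − 3.3466·e_2 = (-0.5333, 0.6667, 0.2667).
‖u_3‖ = 0.8944, so e_3 = (-0.5963, 0.7454, 0.2981).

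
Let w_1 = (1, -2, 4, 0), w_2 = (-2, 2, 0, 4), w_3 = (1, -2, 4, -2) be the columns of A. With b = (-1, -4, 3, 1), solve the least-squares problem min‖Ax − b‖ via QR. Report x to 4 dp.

w_1 = (1, -2, 4, 0); ‖w_1‖ = 4.5826, so q_1 = (0.2182, -0.4364, 0.8729, 0.0000).
q_1·w_2 = 0.2182·(-2) + (-0.4364)·2 + 0.8729·0 + 0.0000·4 = -1.3093.
u_2 = w_2 + 1.3093·q_1 = (-1.7143, 1.4286, 1.1429, 4.0000).
‖u_2‖ = 4.7208, so q_2 = (-0.3631, 0.3026, 0.2421, 0.8473).
q_1·w_3 = 0.2182·1 + (-0.4364)·(-2) + 0.8729·4 + 0.0000·(-2) = 4.5826; q_2·w_3 = (-0.3631)·1 + 0.3026·(-2) + 0.2421·4 + 0.8473·(-2) = -1.6946.
u_3 = w_3 − 4.5826·q_1 + 1.6946·q_2 = (-0.6154, 0.5128, 0.4103, -0.5641).
‖u_3‖ = 1.0622, so q_3 = (-0.5794, 0.4828, 0.3862, -0.5311).
Qᵀb = (4.1461, 0.7263, -0.7242).
Back-substitute: x_3 = -0.7242/1.0622 = -0.6818.
x_2 = (0.7263 + 1.6946·(-0.6818))/4.7208 = -0.0909.
x_1 = (4.1461 + 1.3093·(-0.0909) − 4.5826·(-0.6818))/4.5826 = 1.5606.

x = (1.5606, -0.0909, -0.6818)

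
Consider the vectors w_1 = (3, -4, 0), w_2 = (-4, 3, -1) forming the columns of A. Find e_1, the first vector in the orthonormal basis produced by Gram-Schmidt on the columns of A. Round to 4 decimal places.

w_1 = (3, -4, 0); ‖w_1‖ = 5.0000, so e_1 = (0.6000, -0.8000, 0.0000).

e_1 = (0.6000, -0.8000, 0.0000)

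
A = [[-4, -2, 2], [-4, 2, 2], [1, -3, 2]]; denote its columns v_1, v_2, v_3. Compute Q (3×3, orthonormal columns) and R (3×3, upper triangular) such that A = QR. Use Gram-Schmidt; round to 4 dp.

v_1 = (-4, -4, 1); ‖v_1‖ = 5.7446, so e_1 = (-0.6963, -0.6963, 0.1741).
e_1·v_2 = (-0.6963)·(-2) + (-0.6963)·2 + 0.1741·(-3) = -0.5222.
u_2 = v_2 + 0.5222·e_1 = (-2.3636, 1.6364, -2.9091).
‖u_2‖ = 4.0899, so e_2 = (-0.5779, 0.4001, -0.7113).
e_1·v_3 = (-0.6963)·2 + (-0.6963)·2 + 0.1741·2 = -2.4371; e_2·v_3 = (-0.5779)·2 + 0.4001·2 + (-0.7113)·2 = -1.7782.
u_3 = v_3 + 2.4371·e_1 + 1.7782·e_2 = (-0.7246, 1.0145, 1.1594).
‖u_3‖ = 1.7025, so e_3 = (-0.4256, 0.5959, 0.6810).

Q = [[-0.6963, -0.5779, -0.4256], [-0.6963, 0.4001, 0.5959], [0.1741, -0.7113, 0.6810]], R = [[5.7446, -0.5222, -2.4371], [0.0000, 4.0899, -1.7782], [0.0000, 0.0000, 1.7025]]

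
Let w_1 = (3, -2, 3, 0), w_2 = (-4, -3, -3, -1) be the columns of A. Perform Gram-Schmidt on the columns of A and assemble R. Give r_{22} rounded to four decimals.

r_{22} = 4.9772

e_1 = w_1/‖w_1‖ = (3, -2, 3, 0)/4.6904 = (0.6396, -0.4264, 0.6396, 0.0000).
r_{12} = e_1·w_2 = -3.1980.
u_2 = w_2 + 3.1980·e_1 = (-1.9545, -4.3636, -0.9545, -1.0000).
r_{22} = ‖u_2‖ = 4.9772.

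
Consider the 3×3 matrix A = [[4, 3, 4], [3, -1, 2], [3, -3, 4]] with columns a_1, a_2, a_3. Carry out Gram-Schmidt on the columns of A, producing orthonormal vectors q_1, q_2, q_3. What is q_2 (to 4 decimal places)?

q_2 = (0.6882, -0.2294, -0.6882)

a_1 = (4, 3, 3); ‖a_1‖ = 5.8310, so q_1 = (0.6860, 0.5145, 0.5145).
q_1·a_2 = 0.6860·3 + 0.5145·(-1) + 0.5145·(-3) = 0.0000.
u_2 = a_2 + 0.0000·q_1 = (3.0000, -1.0000, -3.0000).
‖u_2‖ = 4.3589, so q_2 = (0.6882, -0.2294, -0.6882).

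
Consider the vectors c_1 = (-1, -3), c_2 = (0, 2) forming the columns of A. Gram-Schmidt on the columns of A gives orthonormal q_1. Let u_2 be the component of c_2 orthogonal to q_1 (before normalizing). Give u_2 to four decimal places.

u_2 = (-0.6000, 0.2000)

c_1 = (-1, -3); ‖c_1‖ = 3.1623, so q_1 = (-0.3162, -0.9487).
q_1·c_2 = (-0.3162)·0 + (-0.9487)·2 = -1.8974.
u_2 = c_2 + 1.8974·q_1 = (-0.6000, 0.2000).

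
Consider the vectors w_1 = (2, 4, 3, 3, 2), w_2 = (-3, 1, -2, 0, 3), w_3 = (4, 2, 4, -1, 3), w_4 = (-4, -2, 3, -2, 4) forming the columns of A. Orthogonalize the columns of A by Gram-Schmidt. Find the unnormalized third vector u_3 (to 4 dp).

q_1 = w_1/‖w_1‖ = (2, 4, 3, 3, 2)/6.4807 = (0.3086, 0.6172, 0.4629, 0.4629, 0.3086).
r_{12} = q_1·w_2 = -0.3086.
u_2 = w_2 + 0.3086·q_1 = (-2.9048, 1.1905, -1.8571, 0.1429, 3.0952).
‖u_2‖ = 4.7859, so q_2 = (-0.6069, 0.2487, -0.3880, 0.0298, 0.6467).
r_{13} = q_1·w_3 = 4.7834; r_{23} = q_2·w_3 = -1.5721.
u_3 = w_3 − 4.7834·q_1 + 1.5721·q_2 = (1.5696, -0.5613, 1.1757, -3.1674, 2.5405).

u_3 = (1.5696, -0.5613, 1.1757, -3.1674, 2.5405)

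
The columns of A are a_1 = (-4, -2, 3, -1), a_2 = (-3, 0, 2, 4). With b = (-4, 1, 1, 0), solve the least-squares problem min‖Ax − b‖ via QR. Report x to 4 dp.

a_1 = (-4, -2, 3, -1); ‖a_1‖ = 5.4772, so e_1 = (-0.7303, -0.3651, 0.5477, -0.1826).
e_1·a_2 = (-0.7303)·(-3) + (-0.3651)·0 + 0.5477·2 + (-0.1826)·4 = 2.5560.
u_2 = a_2 − 2.5560·e_1 = (-1.1333, 0.9333, 0.6000, 4.4667).
‖u_2‖ = 4.7399, so e_2 = (-0.2391, 0.1969, 0.1266, 0.9424).
Qᵀb = (3.1038, 1.2799).
Back-substitute: x_2 = 1.2799/4.7399 = 0.2700.
x_1 = (3.1038 − 2.5560·0.2700)/5.4772 = 0.4407.

x = (0.4407, 0.2700)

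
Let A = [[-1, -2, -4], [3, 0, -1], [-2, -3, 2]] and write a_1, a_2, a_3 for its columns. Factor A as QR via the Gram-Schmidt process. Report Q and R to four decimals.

a_1 = (-1, 3, -2); ‖a_1‖ = 3.7417, so q_1 = (-0.2673, 0.8018, -0.5345).
q_1·a_2 = (-0.2673)·(-2) + 0.8018·0 + (-0.5345)·(-3) = 2.1381.
u_2 = a_2 − 2.1381·q_1 = (-1.4286, -1.7143, -1.8571).
‖u_2‖ = 2.9032, so q_2 = (-0.4921, -0.5905, -0.6397).
q_1·a_3 = (-0.2673)·(-4) + 0.8018·(-1) + (-0.5345)·2 = -0.8018; q_2·a_3 = (-0.4921)·(-4) + (-0.5905)·(-1) + (-0.6397)·2 = 1.2794.
u_3 = a_3 + 0.8018·q_1 − 1.2794·q_2 = (-3.5847, 0.3983, 2.3898).
‖u_3‖ = 4.3267, so q_3 = (-0.8285, 0.0921, 0.5523).

Q = [[-0.2673, -0.4921, -0.8285], [0.8018, -0.5905, 0.0921], [-0.5345, -0.6397, 0.5523]], R = [[3.7417, 2.1381, -0.8018], [0.0000, 2.9032, 1.2794], [0.0000, 0.0000, 4.3267]]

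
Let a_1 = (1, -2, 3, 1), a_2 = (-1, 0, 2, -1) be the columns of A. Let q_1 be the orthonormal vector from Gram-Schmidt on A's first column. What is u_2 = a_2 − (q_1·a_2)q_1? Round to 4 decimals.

u_2 = (-1.2667, 0.5333, 1.2000, -1.2667)

q_1 = a_1/‖a_1‖ = (1, -2, 3, 1)/3.8730 = (0.2582, -0.5164, 0.7746, 0.2582).
r_{12} = q_1·a_2 = 1.0328.
u_2 = a_2 − 1.0328·q_1 = (-1.2667, 0.5333, 1.2000, -1.2667).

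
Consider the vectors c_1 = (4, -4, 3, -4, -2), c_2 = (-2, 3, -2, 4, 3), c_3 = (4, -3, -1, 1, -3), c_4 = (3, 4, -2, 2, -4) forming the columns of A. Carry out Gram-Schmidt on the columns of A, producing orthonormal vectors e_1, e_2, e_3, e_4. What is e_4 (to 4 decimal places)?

e_4 = (0.4705, 0.8189, 0.1527, -0.0966, -0.2747)

c_1 = (4, -4, 3, -4, -2); ‖c_1‖ = 7.8102, so e_1 = (0.5121, -0.5121, 0.3841, -0.5121, -0.2561).
e_1·c_2 = 0.5121·(-2) + (-0.5121)·3 + 0.3841·(-2) + (-0.5121)·4 + (-0.2561)·3 = -6.1458.
u_2 = c_2 + 6.1458·e_1 = (1.1475, -0.1475, 0.3607, 0.8525, 1.4262).
‖u_2‖ = 2.0566, so e_2 = (0.5580, -0.0717, 0.1754, 0.4145, 0.6935).
e_1·c_3 = 0.5121·4 + (-0.5121)·(-3) + 0.3841·(-1) + (-0.5121)·1 + (-0.2561)·(-3) = 3.4570; e_2·c_3 = 0.5580·4 + (-0.0717)·(-3) + 0.1754·(-1) + 0.4145·1 + 0.6935·(-3) = 0.6058.
u_3 = c_3 − 3.4570·e_1 − 0.6058·e_2 = (1.8915, -1.1860, -2.4341, 2.5194, -2.5349).
‖u_3‖ = 4.8664, so e_3 = (0.3887, -0.2437, -0.5002, 0.5177, -0.5209).
e_1·c_4 = 0.5121·3 + (-0.5121)·4 + 0.3841·(-2) + (-0.5121)·2 + (-0.2561)·(-4) = -1.2804; e_2·c_4 = 0.5580·3 + (-0.0717)·4 + 0.1754·(-2) + 0.4145·2 + 0.6935·(-4) = -0.9087; e_3·c_4 = 0.3887·3 + (-0.2437)·4 + (-0.5002)·(-2) + 0.5177·2 + (-0.5209)·(-4) = 4.3105.
u_4 = c_4 + 1.2804·e_1 + 0.9087·e_2 − 4.3105·e_3 = (2.4874, 4.3296, 0.8072, -0.5106, -1.4524).
‖u_4‖ = 5.2872, so e_4 = (0.4705, 0.8189, 0.1527, -0.0966, -0.2747).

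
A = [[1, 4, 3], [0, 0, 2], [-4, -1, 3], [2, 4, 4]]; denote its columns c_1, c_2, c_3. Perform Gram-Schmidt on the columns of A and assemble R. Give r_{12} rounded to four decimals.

q_1 = c_1/‖c_1‖ = (1, 0, -4, 2)/4.5826 = (0.2182, 0.0000, -0.8729, 0.4364).
r_{12} = q_1·c_2 = 3.4915.

r_{12} = 3.4915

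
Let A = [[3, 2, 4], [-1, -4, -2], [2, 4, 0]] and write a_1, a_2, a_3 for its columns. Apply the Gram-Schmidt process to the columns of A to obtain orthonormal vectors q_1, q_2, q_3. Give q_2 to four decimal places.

q_2 = (-0.5179, -0.7570, 0.3984)

q_1 = a_1/‖a_1‖ = (3, -1, 2)/3.7417 = (0.8018, -0.2673, 0.5345).
r_{12} = q_1·a_2 = 4.8107.
u_2 = a_2 − 4.8107·q_1 = (-1.8571, -2.7143, 1.4286).
‖u_2‖ = 3.5857, so q_2 = (-0.5179, -0.7570, 0.3984).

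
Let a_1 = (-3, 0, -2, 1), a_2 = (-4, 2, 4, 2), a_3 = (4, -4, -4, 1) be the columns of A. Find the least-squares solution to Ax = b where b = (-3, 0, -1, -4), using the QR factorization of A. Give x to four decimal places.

a_1 = (-3, 0, -2, 1); ‖a_1‖ = 3.7417, so e_1 = (-0.8018, 0.0000, -0.5345, 0.2673).
e_1·a_2 = (-0.8018)·(-4) + 0.0000·2 + (-0.5345)·4 + 0.2673·2 = 1.6036.
u_2 = a_2 − 1.6036·e_1 = (-2.7143, 2.0000, 4.8571, 1.5714).
‖u_2‖ = 6.1179, so e_2 = (-0.4437, 0.3269, 0.7939, 0.2569).
e_1·a_3 = (-0.8018)·4 + 0.0000·(-4) + (-0.5345)·(-4) + 0.2673·1 = -0.8018; e_2·a_3 = (-0.4437)·4 + 0.3269·(-4) + 0.7939·(-4) + 0.2569·1 = -6.0011.
u_3 = a_3 + 0.8018·e_1 + 6.0011·e_2 = (0.6947, -2.0382, 0.3359, 2.7557).
‖u_3‖ = 3.5133, so e_3 = (0.1977, -0.5801, 0.0956, 0.7844).
Qᵀb = (1.8708, -0.4904, -3.8262).
Back-substitute: x_3 = -3.8262/3.5133 = -1.0891.
x_2 = (-0.4904 + 6.0011·(-1.0891))/6.1179 = -1.1484.
x_1 = (1.8708 − 1.6036·(-1.1484) + 0.8018·(-1.0891))/3.7417 = 0.7588.

x = (0.7588, -1.1484, -1.0891)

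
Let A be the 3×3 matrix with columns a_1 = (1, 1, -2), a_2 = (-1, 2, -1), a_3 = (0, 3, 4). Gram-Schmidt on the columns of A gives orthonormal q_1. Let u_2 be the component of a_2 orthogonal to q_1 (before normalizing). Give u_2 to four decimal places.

q_1 = a_1/‖a_1‖ = (1, 1, -2)/2.4495 = (0.4082, 0.4082, -0.8165).
r_{12} = q_1·a_2 = 1.2247.
u_2 = a_2 − 1.2247·q_1 = (-1.5000, 1.5000, 0.0000).

u_2 = (-1.5000, 1.5000, 0.0000)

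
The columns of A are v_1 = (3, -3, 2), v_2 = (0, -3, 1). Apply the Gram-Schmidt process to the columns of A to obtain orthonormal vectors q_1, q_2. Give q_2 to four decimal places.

q_1 = v_1/‖v_1‖ = (3, -3, 2)/4.6904 = (0.6396, -0.6396, 0.4264).
r_{12} = q_1·v_2 = 2.3452.
u_2 = v_2 − 2.3452·q_1 = (-1.5000, -1.5000, 0.0000).
‖u_2‖ = 2.1213, so q_2 = (-0.7071, -0.7071, 0.0000).

q_2 = (-0.7071, -0.7071, 0.0000)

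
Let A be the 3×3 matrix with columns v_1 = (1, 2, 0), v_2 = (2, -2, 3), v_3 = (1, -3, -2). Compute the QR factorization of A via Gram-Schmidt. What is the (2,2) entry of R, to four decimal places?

r_{22} = 4.0249

q_1 = v_1/‖v_1‖ = (1, 2, 0)/2.2361 = (0.4472, 0.8944, 0.0000).
r_{12} = q_1·v_2 = -0.8944.
u_2 = v_2 + 0.8944·q_1 = (2.4000, -1.2000, 3.0000).
r_{22} = ‖u_2‖ = 4.0249.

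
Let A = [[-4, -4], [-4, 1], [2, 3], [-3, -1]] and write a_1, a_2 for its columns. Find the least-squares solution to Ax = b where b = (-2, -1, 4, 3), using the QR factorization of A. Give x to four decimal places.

x = (-0.0504, 0.6318)

a_1 = (-4, -4, 2, -3); ‖a_1‖ = 6.7082, so q_1 = (-0.5963, -0.5963, 0.2981, -0.4472).
q_1·a_2 = (-0.5963)·(-4) + (-0.5963)·1 + 0.2981·3 + (-0.4472)·(-1) = 3.1305.
u_2 = a_2 − 3.1305·q_1 = (-2.1333, 2.8667, 2.0667, 0.4000).
‖u_2‖ = 4.1473, so q_2 = (-0.5144, 0.6912, 0.4983, 0.0964).
Qᵀb = (1.6398, 2.6202).
Back-substitute: x_2 = 2.6202/4.1473 = 0.6318.
x_1 = (1.6398 − 3.1305·0.6318)/6.7082 = -0.0504.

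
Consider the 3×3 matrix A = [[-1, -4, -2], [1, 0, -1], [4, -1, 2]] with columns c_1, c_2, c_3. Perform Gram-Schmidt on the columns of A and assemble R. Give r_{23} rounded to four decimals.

r_{23} = 1.4552

c_1 = (-1, 1, 4); ‖c_1‖ = 4.2426, so q_1 = (-0.2357, 0.2357, 0.9428).
q_1·c_2 = (-0.2357)·(-4) + 0.2357·0 + 0.9428·(-1) = 0.0000.
u_2 = c_2 + 0.0000·q_1 = (-4.0000, 0.0000, -1.0000).
‖u_2‖ = 4.1231, so q_2 = (-0.9701, 0.0000, -0.2425).
r_{23} = q_2·c_3 = 1.4552.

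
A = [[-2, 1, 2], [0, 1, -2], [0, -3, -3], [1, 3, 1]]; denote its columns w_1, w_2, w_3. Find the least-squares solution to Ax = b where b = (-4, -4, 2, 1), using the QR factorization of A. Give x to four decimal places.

x = (2.6889, -1.3111, 1.0444)

e_1 = w_1/‖w_1‖ = (-2, 0, 0, 1)/2.2361 = (-0.8944, 0.0000, 0.0000, 0.4472).
r_{12} = e_1·w_2 = 0.4472.
u_2 = w_2 − 0.4472·e_1 = (1.4000, 1.0000, -3.0000, 2.8000).
‖u_2‖ = 4.4497, so e_2 = (0.3146, 0.2247, -0.6742, 0.6293).
r_{13} = e_1·w_3 = -1.3416; r_{23} = e_2·w_3 = 2.8316.
u_3 = w_3 + 1.3416·e_1 − 2.8316·e_2 = (-0.0909, -2.6364, -1.0909, -0.1818).
‖u_3‖ = 2.8604, so e_3 = (-0.0318, -0.9217, -0.3814, -0.0636).
Qᵀb = (4.0249, -2.8766, 2.9875).
Back-substitute: x_3 = 2.9875/2.8604 = 1.0444.
x_2 = (-2.8766 − 2.8316·1.0444)/4.4497 = -1.3111.
x_1 = (4.0249 − 0.4472·(-1.3111) + 1.3416·1.0444)/2.2361 = 2.6889.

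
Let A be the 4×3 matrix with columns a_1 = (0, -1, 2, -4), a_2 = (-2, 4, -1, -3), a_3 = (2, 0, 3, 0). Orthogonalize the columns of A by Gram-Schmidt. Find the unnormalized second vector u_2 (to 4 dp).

q_1 = a_1/‖a_1‖ = (0, -1, 2, -4)/4.5826 = (0.0000, -0.2182, 0.4364, -0.8729).
r_{12} = q_1·a_2 = 1.3093.
u_2 = a_2 − 1.3093·q_1 = (-2.0000, 4.2857, -1.5714, -1.8571).

u_2 = (-2.0000, 4.2857, -1.5714, -1.8571)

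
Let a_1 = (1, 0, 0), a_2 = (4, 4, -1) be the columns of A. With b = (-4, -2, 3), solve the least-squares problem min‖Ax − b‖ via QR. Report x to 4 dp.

x = (-1.4118, -0.6471)

a_1 = (1, 0, 0); ‖a_1‖ = 1.0000, so e_1 = (1.0000, 0.0000, 0.0000).
e_1·a_2 = 1.0000·4 + 0.0000·4 + 0.0000·(-1) = 4.0000.
u_2 = a_2 − 4.0000·e_1 = (0.0000, 4.0000, -1.0000).
‖u_2‖ = 4.1231, so e_2 = (0.0000, 0.9701, -0.2425).
Qᵀb = (-4.0000, -2.6679).
Back-substitute: x_2 = -2.6679/4.1231 = -0.6471.
x_1 = (-4.0000 − 4.0000·(-0.6471))/1.0000 = -1.4118.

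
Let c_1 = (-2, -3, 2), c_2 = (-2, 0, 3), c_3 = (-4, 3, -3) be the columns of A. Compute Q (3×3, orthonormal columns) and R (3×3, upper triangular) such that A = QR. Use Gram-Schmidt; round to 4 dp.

Q = [[-0.4851, -0.3087, -0.8182], [-0.7276, 0.6615, 0.1818], [0.4851, 0.6835, -0.5455]], R = [[4.1231, 2.4254, -1.6977], [0.0000, 2.6679, 1.1686], [0.0000, 0.0000, 5.4545]]

e_1 = c_1/‖c_1‖ = (-2, -3, 2)/4.1231 = (-0.4851, -0.7276, 0.4851).
r_{12} = e_1·c_2 = 2.4254.
u_2 = c_2 − 2.4254·e_1 = (-0.8235, 1.7647, 1.8235).
‖u_2‖ = 2.6679, so e_2 = (-0.3087, 0.6615, 0.6835).
r_{13} = e_1·c_3 = -1.6977; r_{23} = e_2·c_3 = 1.1686.
u_3 = c_3 + 1.6977·e_1 − 1.1686·e_2 = (-4.4628, 0.9917, -2.9752).
‖u_3‖ = 5.4545, so e_3 = (-0.8182, 0.1818, -0.5455).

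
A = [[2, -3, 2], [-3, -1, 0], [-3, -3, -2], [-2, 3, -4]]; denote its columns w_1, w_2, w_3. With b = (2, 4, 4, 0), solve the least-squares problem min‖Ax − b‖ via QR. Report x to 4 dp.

q_1 = w_1/‖w_1‖ = (2, -3, -3, -2)/5.0990 = (0.3922, -0.5883, -0.5883, -0.3922).
r_{12} = q_1·w_2 = 0.0000.
u_2 = w_2 + 0.0000·q_1 = (-3.0000, -1.0000, -3.0000, 3.0000).
‖u_2‖ = 5.2915, so q_2 = (-0.5669, -0.1890, -0.5669, 0.5669).
r_{13} = q_1·w_3 = 3.5301; r_{23} = q_2·w_3 = -2.2678.
u_3 = w_3 − 3.5301·q_1 + 2.2678·q_2 = (-0.6703, 1.6484, -1.2088, -1.3297).
‖u_3‖ = 2.5290, so q_3 = (-0.2651, 0.6518, -0.4780, -0.5258).
Qᵀb = (-3.9223, -4.1576, 0.1651).
Back-substitute: x_3 = 0.1651/2.5290 = 0.0653.
x_2 = (-4.1576 + 2.2678·0.0653)/5.2915 = -0.7577.
x_1 = (-3.9223 + 0.0000·(-0.7577) − 3.5301·0.0653)/5.0990 = -0.8144.

x = (-0.8144, -0.7577, 0.0653)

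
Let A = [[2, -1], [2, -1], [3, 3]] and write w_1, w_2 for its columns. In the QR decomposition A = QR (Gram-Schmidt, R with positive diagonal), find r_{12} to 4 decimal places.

w_1 = (2, 2, 3); ‖w_1‖ = 4.1231, so q_1 = (0.4851, 0.4851, 0.7276).
r_{12} = q_1·w_2 = 1.2127.

r_{12} = 1.2127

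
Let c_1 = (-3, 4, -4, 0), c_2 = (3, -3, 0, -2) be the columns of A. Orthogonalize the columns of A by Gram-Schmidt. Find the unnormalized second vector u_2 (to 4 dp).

u_2 = (1.4634, -0.9512, -2.0488, -2.0000)

c_1 = (-3, 4, -4, 0); ‖c_1‖ = 6.4031, so e_1 = (-0.4685, 0.6247, -0.6247, 0.0000).
e_1·c_2 = (-0.4685)·3 + 0.6247·(-3) + (-0.6247)·0 + 0.0000·(-2) = -3.2796.
u_2 = c_2 + 3.2796·e_1 = (1.4634, -0.9512, -2.0488, -2.0000).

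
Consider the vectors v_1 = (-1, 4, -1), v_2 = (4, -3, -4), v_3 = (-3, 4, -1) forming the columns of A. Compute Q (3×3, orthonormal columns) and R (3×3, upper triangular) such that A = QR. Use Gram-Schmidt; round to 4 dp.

v_1 = (-1, 4, -1); ‖v_1‖ = 4.2426, so q_1 = (-0.2357, 0.9428, -0.2357).
q_1·v_2 = (-0.2357)·4 + 0.9428·(-3) + (-0.2357)·(-4) = -2.8284.
u_2 = v_2 + 2.8284·q_1 = (3.3333, -0.3333, -4.6667).
‖u_2‖ = 5.7446, so q_2 = (0.5803, -0.0580, -0.8124).
q_1·v_3 = (-0.2357)·(-3) + 0.9428·4 + (-0.2357)·(-1) = 4.7140; q_2·v_3 = 0.5803·(-3) + (-0.0580)·4 + (-0.8124)·(-1) = -1.1605.
u_3 = v_3 − 4.7140·q_1 + 1.1605·q_2 = (-1.2155, -0.5118, -0.8316).
‖u_3‖ = 1.5592, so q_3 = (-0.7796, -0.3282, -0.5334).

Q = [[-0.2357, 0.5803, -0.7796], [0.9428, -0.0580, -0.3282], [-0.2357, -0.8124, -0.5334]], R = [[4.2426, -2.8284, 4.7140], [0.0000, 5.7446, -1.1605], [0.0000, 0.0000, 1.5592]]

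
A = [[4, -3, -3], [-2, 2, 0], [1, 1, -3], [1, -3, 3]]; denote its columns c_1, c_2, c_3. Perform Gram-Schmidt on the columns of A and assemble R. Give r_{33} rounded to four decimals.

e_1 = c_1/‖c_1‖ = (4, -2, 1, 1)/4.6904 = (0.8528, -0.4264, 0.2132, 0.2132).
r_{12} = e_1·c_2 = -3.8376.
u_2 = c_2 + 3.8376·e_1 = (0.2727, 0.3636, 1.8182, -2.1818).
‖u_2‖ = 2.8762, so e_2 = (0.0948, 0.1264, 0.6321, -0.7586).
r_{13} = e_1·c_3 = -2.5584; r_{23} = e_2·c_3 = -4.4566.
u_3 = c_3 + 2.5584·e_1 + 4.4566·e_2 = (-0.3956, -0.5275, 0.3626, 0.1648).
r_{33} = ‖u_3‖ = 0.7703.

r_{33} = 0.7703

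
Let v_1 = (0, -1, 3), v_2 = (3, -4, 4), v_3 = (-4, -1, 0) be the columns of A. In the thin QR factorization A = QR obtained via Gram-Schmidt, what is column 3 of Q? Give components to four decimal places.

q_3 = (-0.6447, -0.7252, -0.2417)

q_1 = v_1/‖v_1‖ = (0, -1, 3)/3.1623 = (0.0000, -0.3162, 0.9487).
r_{12} = q_1·v_2 = 5.0596.
u_2 = v_2 − 5.0596·q_1 = (3.0000, -2.4000, -0.8000).
‖u_2‖ = 3.9243, so q_2 = (0.7645, -0.6116, -0.2039).
r_{13} = q_1·v_3 = 0.3162; r_{23} = q_2·v_3 = -2.4463.
u_3 = v_3 − 0.3162·q_1 + 2.4463·q_2 = (-2.1299, -2.3961, -0.7987).
‖u_3‖ = 3.3039, so q_3 = (-0.6447, -0.7252, -0.2417).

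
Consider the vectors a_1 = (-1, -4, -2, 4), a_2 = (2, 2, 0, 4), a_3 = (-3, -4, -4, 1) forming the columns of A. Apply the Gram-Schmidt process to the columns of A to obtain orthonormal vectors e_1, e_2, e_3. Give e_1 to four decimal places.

e_1 = (-0.1644, -0.6576, -0.3288, 0.6576)

e_1 = a_1/‖a_1‖ = (-1, -4, -2, 4)/6.0828 = (-0.1644, -0.6576, -0.3288, 0.6576).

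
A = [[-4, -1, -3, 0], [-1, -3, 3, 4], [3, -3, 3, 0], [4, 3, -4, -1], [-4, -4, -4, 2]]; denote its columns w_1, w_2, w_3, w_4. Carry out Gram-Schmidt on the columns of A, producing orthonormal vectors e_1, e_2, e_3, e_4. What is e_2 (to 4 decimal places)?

e_1 = w_1/‖w_1‖ = (-4, -1, 3, 4, -4)/7.6158 = (-0.5252, -0.1313, 0.3939, 0.5252, -0.5252).
r_{12} = e_1·w_2 = 3.4140.
u_2 = w_2 − 3.4140·e_1 = (0.7931, -2.5517, -4.3448, 1.2069, -2.2069).
‖u_2‖ = 5.6873, so e_2 = (0.1395, -0.4487, -0.7640, 0.2122, -0.3880).

e_2 = (0.1395, -0.4487, -0.7640, 0.2122, -0.3880)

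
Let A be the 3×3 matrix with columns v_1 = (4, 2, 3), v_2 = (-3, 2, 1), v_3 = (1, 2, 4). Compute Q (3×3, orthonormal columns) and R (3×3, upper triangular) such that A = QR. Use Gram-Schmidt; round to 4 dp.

Q = [[0.7428, -0.6374, -0.2049], [0.3714, 0.6469, -0.6660], [0.5571, 0.4186, 0.7172]], R = [[5.3852, -0.9285, 3.7139], [0.0000, 3.6246, 2.3308], [0.0000, 0.0000, 1.3320]]

v_1 = (4, 2, 3); ‖v_1‖ = 5.3852, so q_1 = (0.7428, 0.3714, 0.5571).
q_1·v_2 = 0.7428·(-3) + 0.3714·2 + 0.5571·1 = -0.9285.
u_2 = v_2 + 0.9285·q_1 = (-2.3103, 2.3448, 1.5172).
‖u_2‖ = 3.6246, so q_2 = (-0.6374, 0.6469, 0.4186).
q_1·v_3 = 0.7428·1 + 0.3714·2 + 0.5571·4 = 3.7139; q_2·v_3 = (-0.6374)·1 + 0.6469·2 + 0.4186·4 = 2.3308.
u_3 = v_3 − 3.7139·q_1 − 2.3308·q_2 = (-0.2730, -0.8871, 0.9554).
‖u_3‖ = 1.3320, so q_3 = (-0.2049, -0.6660, 0.7172).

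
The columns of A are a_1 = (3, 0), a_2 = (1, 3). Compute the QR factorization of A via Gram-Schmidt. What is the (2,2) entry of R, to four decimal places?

r_{22} = 3.0000

a_1 = (3, 0); ‖a_1‖ = 3.0000, so e_1 = (1.0000, 0.0000).
e_1·a_2 = 1.0000·1 + 0.0000·3 = 1.0000.
u_2 = a_2 − 1.0000·e_1 = (0.0000, 3.0000).
r_{22} = ‖u_2‖ = 3.0000.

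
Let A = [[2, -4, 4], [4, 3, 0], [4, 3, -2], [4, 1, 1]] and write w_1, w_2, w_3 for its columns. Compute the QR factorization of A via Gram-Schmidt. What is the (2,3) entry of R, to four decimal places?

r_{23} = -4.3130

w_1 = (2, 4, 4, 4); ‖w_1‖ = 7.2111, so e_1 = (0.2774, 0.5547, 0.5547, 0.5547).
e_1·w_2 = 0.2774·(-4) + 0.5547·3 + 0.5547·3 + 0.5547·1 = 2.7735.
u_2 = w_2 − 2.7735·e_1 = (-4.7692, 1.4615, 1.4615, -0.5385).
‖u_2‖ = 5.2257, so e_2 = (-0.9127, 0.2797, 0.2797, -0.1030).
r_{23} = e_2·w_3 = -4.3130.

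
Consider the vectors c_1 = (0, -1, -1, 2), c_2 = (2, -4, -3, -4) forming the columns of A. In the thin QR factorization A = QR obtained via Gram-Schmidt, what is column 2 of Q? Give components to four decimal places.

c_1 = (0, -1, -1, 2); ‖c_1‖ = 2.4495, so q_1 = (0.0000, -0.4082, -0.4082, 0.8165).
q_1·c_2 = 0.0000·2 + (-0.4082)·(-4) + (-0.4082)·(-3) + 0.8165·(-4) = -0.4082.
u_2 = c_2 + 0.4082·q_1 = (2.0000, -4.1667, -3.1667, -3.6667).
‖u_2‖ = 6.6958, so q_2 = (0.2987, -0.6223, -0.4729, -0.5476).

q_2 = (0.2987, -0.6223, -0.4729, -0.5476)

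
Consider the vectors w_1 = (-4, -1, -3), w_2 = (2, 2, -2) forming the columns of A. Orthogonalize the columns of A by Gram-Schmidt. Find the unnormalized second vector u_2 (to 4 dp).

e_1 = w_1/‖w_1‖ = (-4, -1, -3)/5.0990 = (-0.7845, -0.1961, -0.5883).
r_{12} = e_1·w_2 = -0.7845.
u_2 = w_2 + 0.7845·e_1 = (1.3846, 1.8462, -2.4615).

u_2 = (1.3846, 1.8462, -2.4615)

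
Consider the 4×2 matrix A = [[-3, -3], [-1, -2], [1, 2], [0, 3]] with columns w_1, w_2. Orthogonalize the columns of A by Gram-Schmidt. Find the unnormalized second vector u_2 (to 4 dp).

u_2 = (0.5455, -0.8182, 0.8182, 3.0000)

w_1 = (-3, -1, 1, 0); ‖w_1‖ = 3.3166, so e_1 = (-0.9045, -0.3015, 0.3015, 0.0000).
e_1·w_2 = (-0.9045)·(-3) + (-0.3015)·(-2) + 0.3015·2 + 0.0000·3 = 3.9196.
u_2 = w_2 − 3.9196·e_1 = (0.5455, -0.8182, 0.8182, 3.0000).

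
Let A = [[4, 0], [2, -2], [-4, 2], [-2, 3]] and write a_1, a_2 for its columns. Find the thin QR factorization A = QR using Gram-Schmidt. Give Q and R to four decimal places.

a_1 = (4, 2, -4, -2); ‖a_1‖ = 6.3246, so e_1 = (0.6325, 0.3162, -0.6325, -0.3162).
e_1·a_2 = 0.6325·0 + 0.3162·(-2) + (-0.6325)·2 + (-0.3162)·3 = -2.8460.
u_2 = a_2 + 2.8460·e_1 = (1.8000, -1.1000, 0.2000, 2.1000).
‖u_2‖ = 2.9833, so e_2 = (0.6034, -0.3687, 0.0670, 0.7039).

Q = [[0.6325, 0.6034], [0.3162, -0.3687], [-0.6325, 0.0670], [-0.3162, 0.7039]], R = [[6.3246, -2.8460], [0.0000, 2.9833]]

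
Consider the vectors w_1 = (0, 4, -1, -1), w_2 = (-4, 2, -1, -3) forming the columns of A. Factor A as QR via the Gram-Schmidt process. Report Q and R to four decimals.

q_1 = w_1/‖w_1‖ = (0, 4, -1, -1)/4.2426 = (0.0000, 0.9428, -0.2357, -0.2357).
r_{12} = q_1·w_2 = 2.8284.
u_2 = w_2 − 2.8284·q_1 = (-4.0000, -0.6667, -0.3333, -2.3333).
‖u_2‖ = 4.6904, so q_2 = (-0.8528, -0.1421, -0.0711, -0.4975).

Q = [[0.0000, -0.8528], [0.9428, -0.1421], [-0.2357, -0.0711], [-0.2357, -0.4975]], R = [[4.2426, 2.8284], [0.0000, 4.6904]]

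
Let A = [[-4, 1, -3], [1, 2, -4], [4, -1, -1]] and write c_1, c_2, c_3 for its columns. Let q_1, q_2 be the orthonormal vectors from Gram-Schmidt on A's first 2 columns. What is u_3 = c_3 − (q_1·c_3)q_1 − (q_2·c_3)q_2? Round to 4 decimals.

c_1 = (-4, 1, 4); ‖c_1‖ = 5.7446, so q_1 = (-0.6963, 0.1741, 0.6963).
q_1·c_2 = (-0.6963)·1 + 0.1741·2 + 0.6963·(-1) = -1.0445.
u_2 = c_2 + 1.0445·q_1 = (0.2727, 2.1818, -0.2727).
‖u_2‖ = 2.2156, so q_2 = (0.1231, 0.9847, -0.1231).
q_1·c_3 = (-0.6963)·(-3) + 0.1741·(-4) + 0.6963·(-1) = 0.6963; q_2·c_3 = 0.1231·(-3) + 0.9847·(-4) + (-0.1231)·(-1) = -4.1851.
u_3 = c_3 − 0.6963·q_1 + 4.1851·q_2 = (-2.0000, 0.0000, -2.0000).

u_3 = (-2.0000, 0.0000, -2.0000)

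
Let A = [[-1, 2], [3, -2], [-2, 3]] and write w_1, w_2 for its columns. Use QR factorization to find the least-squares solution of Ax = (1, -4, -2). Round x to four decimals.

x = (-2.3095, -1.6667)

w_1 = (-1, 3, -2); ‖w_1‖ = 3.7417, so e_1 = (-0.2673, 0.8018, -0.5345).
e_1·w_2 = (-0.2673)·2 + 0.8018·(-2) + (-0.5345)·3 = -3.7417.
u_2 = w_2 + 3.7417·e_1 = (1.0000, 1.0000, 1.0000).
‖u_2‖ = 1.7321, so e_2 = (0.5774, 0.5774, 0.5774).
Qᵀb = (-2.4054, -2.8868).
Back-substitute: x_2 = -2.8868/1.7321 = -1.6667.
x_1 = (-2.4054 + 3.7417·(-1.6667))/3.7417 = -2.3095.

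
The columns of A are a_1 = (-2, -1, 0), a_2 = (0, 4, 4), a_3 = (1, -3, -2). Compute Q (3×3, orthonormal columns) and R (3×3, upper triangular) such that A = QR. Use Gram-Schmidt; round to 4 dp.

Q = [[-0.8944, -0.2981, 0.3333], [-0.4472, 0.5963, -0.6667], [0.0000, 0.7454, 0.6667]], R = [[2.2361, -1.7889, 0.4472], [0.0000, 5.3666, -3.5777], [0.0000, 0.0000, 1.0000]]

q_1 = a_1/‖a_1‖ = (-2, -1, 0)/2.2361 = (-0.8944, -0.4472, 0.0000).
r_{12} = q_1·a_2 = -1.7889.
u_2 = a_2 + 1.7889·q_1 = (-1.6000, 3.2000, 4.0000).
‖u_2‖ = 5.3666, so q_2 = (-0.2981, 0.5963, 0.7454).
r_{13} = q_1·a_3 = 0.4472; r_{23} = q_2·a_3 = -3.5777.
u_3 = a_3 − 0.4472·q_1 + 3.5777·q_2 = (0.3333, -0.6667, 0.6667).
‖u_3‖ = 1.0000, so q_3 = (0.3333, -0.6667, 0.6667).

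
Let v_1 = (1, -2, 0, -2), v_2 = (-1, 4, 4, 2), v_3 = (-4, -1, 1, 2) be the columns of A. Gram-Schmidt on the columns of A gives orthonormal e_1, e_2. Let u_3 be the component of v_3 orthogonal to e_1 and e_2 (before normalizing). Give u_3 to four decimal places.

u_3 = (-3.3171, -2.2927, 1.1463, 0.6341)

v_1 = (1, -2, 0, -2); ‖v_1‖ = 3.0000, so e_1 = (0.3333, -0.6667, 0.0000, -0.6667).
e_1·v_2 = 0.3333·(-1) + (-0.6667)·4 + 0.0000·4 + (-0.6667)·2 = -4.3333.
u_2 = v_2 + 4.3333·e_1 = (0.4444, 1.1111, 4.0000, -0.8889).
‖u_2‖ = 4.2687, so e_2 = (0.1041, 0.2603, 0.9370, -0.2082).
e_1·v_3 = 0.3333·(-4) + (-0.6667)·(-1) + 0.0000·1 + (-0.6667)·2 = -2.0000; e_2·v_3 = 0.1041·(-4) + 0.2603·(-1) + 0.9370·1 + (-0.2082)·2 = -0.1562.
u_3 = v_3 + 2.0000·e_1 + 0.1562·e_2 = (-3.3171, -2.2927, 1.1463, 0.6341).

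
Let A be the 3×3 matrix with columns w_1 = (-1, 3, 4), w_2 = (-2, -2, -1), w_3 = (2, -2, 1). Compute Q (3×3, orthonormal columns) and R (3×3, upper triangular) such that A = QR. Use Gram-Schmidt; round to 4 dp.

Q = [[-0.1961, -0.9025, 0.3835], [0.5883, -0.4212, -0.6903], [0.7845, 0.0902, 0.6136]], R = [[5.0990, -1.5689, -0.7845], [0.0000, 2.5570, -0.8724], [0.0000, 0.0000, 2.7611]]

w_1 = (-1, 3, 4); ‖w_1‖ = 5.0990, so q_1 = (-0.1961, 0.5883, 0.7845).
q_1·w_2 = (-0.1961)·(-2) + 0.5883·(-2) + 0.7845·(-1) = -1.5689.
u_2 = w_2 + 1.5689·q_1 = (-2.3077, -1.0769, 0.2308).
‖u_2‖ = 2.5570, so q_2 = (-0.9025, -0.4212, 0.0902).
q_1·w_3 = (-0.1961)·2 + 0.5883·(-2) + 0.7845·1 = -0.7845; q_2·w_3 = (-0.9025)·2 + (-0.4212)·(-2) + 0.0902·1 = -0.8724.
u_3 = w_3 + 0.7845·q_1 + 0.8724·q_2 = (1.0588, -1.9059, 1.6941).
‖u_3‖ = 2.7611, so q_3 = (0.3835, -0.6903, 0.6136).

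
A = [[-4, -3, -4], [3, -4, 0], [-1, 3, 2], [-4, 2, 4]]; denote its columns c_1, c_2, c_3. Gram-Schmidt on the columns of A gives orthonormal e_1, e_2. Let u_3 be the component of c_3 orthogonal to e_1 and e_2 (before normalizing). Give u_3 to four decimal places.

e_1 = c_1/‖c_1‖ = (-4, 3, -1, -4)/6.4807 = (-0.6172, 0.4629, -0.1543, -0.6172).
r_{12} = e_1·c_2 = -1.6973.
u_2 = c_2 + 1.6973·e_1 = (-4.0476, -3.2143, 2.7381, 0.9524).
‖u_2‖ = 5.9261, so e_2 = (-0.6830, -0.5424, 0.4620, 0.1607).
r_{13} = e_1·c_3 = -0.3086; r_{23} = e_2·c_3 = 4.2990.
u_3 = c_3 + 0.3086·e_1 − 4.2990·e_2 = (-1.2542, 2.4746, -0.0339, 3.1186).

u_3 = (-1.2542, 2.4746, -0.0339, 3.1186)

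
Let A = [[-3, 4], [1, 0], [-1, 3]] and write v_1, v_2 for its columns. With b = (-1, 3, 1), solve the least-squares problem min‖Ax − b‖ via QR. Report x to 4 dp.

e_1 = v_1/‖v_1‖ = (-3, 1, -1)/3.3166 = (-0.9045, 0.3015, -0.3015).
r_{12} = e_1·v_2 = -4.5227.
u_2 = v_2 + 4.5227·e_1 = (-0.0909, 1.3636, 1.6364).
‖u_2‖ = 2.1320, so e_2 = (-0.0426, 0.6396, 0.7675).
Qᵀb = (1.5076, 2.7290).
Back-substitute: x_2 = 2.7290/2.1320 = 1.2800.
x_1 = (1.5076 + 4.5227·1.2800)/3.3166 = 2.2000.

x = (2.2000, 1.2800)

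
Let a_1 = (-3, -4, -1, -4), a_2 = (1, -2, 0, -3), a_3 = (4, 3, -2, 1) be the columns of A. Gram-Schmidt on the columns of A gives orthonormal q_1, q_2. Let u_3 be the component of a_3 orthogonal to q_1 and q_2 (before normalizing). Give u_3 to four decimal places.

u_3 = (0.4247, 0.8194, -2.9331, -0.4047)

a_1 = (-3, -4, -1, -4); ‖a_1‖ = 6.4807, so q_1 = (-0.4629, -0.6172, -0.1543, -0.6172).
q_1·a_2 = (-0.4629)·1 + (-0.6172)·(-2) + (-0.1543)·0 + (-0.6172)·(-3) = 2.6232.
u_2 = a_2 − 2.6232·q_1 = (2.2143, -0.3810, 0.4048, -1.3810).
‖u_2‖ = 2.6682, so q_2 = (0.8299, -0.1428, 0.1517, -0.5176).
q_1·a_3 = (-0.4629)·4 + (-0.6172)·3 + (-0.1543)·(-2) + (-0.6172)·1 = -4.0119; q_2·a_3 = 0.8299·4 + (-0.1428)·3 + 0.1517·(-2) + (-0.5176)·1 = 2.0703.
u_3 = a_3 + 4.0119·q_1 − 2.0703·q_2 = (0.4247, 0.8194, -2.9331, -0.4047).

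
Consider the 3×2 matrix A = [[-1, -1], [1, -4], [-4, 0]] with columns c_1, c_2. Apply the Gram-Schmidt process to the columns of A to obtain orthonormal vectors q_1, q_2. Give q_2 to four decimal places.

c_1 = (-1, 1, -4); ‖c_1‖ = 4.2426, so q_1 = (-0.2357, 0.2357, -0.9428).
q_1·c_2 = (-0.2357)·(-1) + 0.2357·(-4) + (-0.9428)·0 = -0.7071.
u_2 = c_2 + 0.7071·q_1 = (-1.1667, -3.8333, -0.6667).
‖u_2‖ = 4.0620, so q_2 = (-0.2872, -0.9437, -0.1641).

q_2 = (-0.2872, -0.9437, -0.1641)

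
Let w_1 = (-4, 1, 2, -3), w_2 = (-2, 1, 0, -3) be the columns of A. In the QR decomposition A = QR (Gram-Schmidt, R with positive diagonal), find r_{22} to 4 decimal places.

w_1 = (-4, 1, 2, -3); ‖w_1‖ = 5.4772, so q_1 = (-0.7303, 0.1826, 0.3651, -0.5477).
q_1·w_2 = (-0.7303)·(-2) + 0.1826·1 + 0.3651·0 + (-0.5477)·(-3) = 3.2863.
u_2 = w_2 − 3.2863·q_1 = (0.4000, 0.4000, -1.2000, -1.2000).
r_{22} = ‖u_2‖ = 1.7889.

r_{22} = 1.7889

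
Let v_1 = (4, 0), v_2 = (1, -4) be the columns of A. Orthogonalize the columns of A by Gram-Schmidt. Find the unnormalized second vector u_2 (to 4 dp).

v_1 = (4, 0); ‖v_1‖ = 4.0000, so e_1 = (1.0000, 0.0000).
e_1·v_2 = 1.0000·1 + 0.0000·(-4) = 1.0000.
u_2 = v_2 − 1.0000·e_1 = (0.0000, -4.0000).

u_2 = (0.0000, -4.0000)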